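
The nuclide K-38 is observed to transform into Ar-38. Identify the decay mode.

ΔA = 38 − 38 = 0; ΔZ = 18 − 19 = -1.
A is unchanged and Z drops by 1 — a proton has become a neutron (β⁺ emission or electron capture).

beta-plus decay or electron capture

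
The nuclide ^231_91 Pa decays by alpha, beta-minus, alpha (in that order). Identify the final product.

Start: (A, Z) = (231, 91).
After α: (227, 89).
After β⁻: (227, 90).
After α: (223, 88).
Z = 88 is radium.

Ra-223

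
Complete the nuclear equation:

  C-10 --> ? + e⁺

Conserve mass number: 10 = A + 0, so A = 10.
Conserve atomic number: 6 = Z + 1, so Z = 5.
Z = 5 is boron, so the species is B-10.

B-10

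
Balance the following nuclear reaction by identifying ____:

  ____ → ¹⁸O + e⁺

F-18

Conserve mass number: A = 18 + 0, so A = 18.
Conserve atomic number: Z = 8 + 1, so Z = 9.
Z = 9 is fluorine, so the species is ¹⁸F.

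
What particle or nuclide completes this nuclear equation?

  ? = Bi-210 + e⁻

Conserve mass number: A = 210 + 0, so A = 210.
Conserve atomic number: Z = 83 − 1, so Z = 82.
Z = 82 is lead, so the species is Pb-210.

Pb-210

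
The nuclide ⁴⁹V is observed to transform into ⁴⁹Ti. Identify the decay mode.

beta-plus decay or electron capture

ΔA = 49 − 49 = 0; ΔZ = 22 − 23 = -1.
A is unchanged and Z drops by 1 — a proton has become a neutron (β⁺ emission or electron capture).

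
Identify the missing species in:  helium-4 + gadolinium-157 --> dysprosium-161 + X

Conserve mass number: 4 + 157 = 161 + A, so A = 0.
Conserve atomic number: 2 + 64 = 66 + Z, so Z = 0.
A = 0 and Z = 0 is γ — a gamma ray.

gamma ray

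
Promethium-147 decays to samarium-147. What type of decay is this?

beta-minus decay

ΔA = 147 − 147 = 0; ΔZ = 62 − 61 = +1.
A is unchanged and Z rises by 1 — a neutron has become a proton (β⁻ decay).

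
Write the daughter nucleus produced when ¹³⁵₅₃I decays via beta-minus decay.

Beta-minus decay: mass number changes by +0, atomic number by +1.
A: 135 = 135; Z: 53 + 1 = 54.
Z = 54 is xenon, so the daughter is ¹³⁵₅₄Xe.

Xe-135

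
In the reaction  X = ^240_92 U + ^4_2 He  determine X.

Conserve mass number: A = 240 + 4, so A = 244.
Conserve atomic number: Z = 92 + 2, so Z = 94.
Z = 94 is plutonium, so the species is ^244_94 Pu.

Pu-244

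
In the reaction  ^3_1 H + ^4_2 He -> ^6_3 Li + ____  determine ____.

Conserve mass number: 3 + 4 = 6 + A, so A = 1.
Conserve atomic number: 1 + 2 = 3 + Z, so Z = 0.
A = 1 and Z = 0 is ^1_0 n — a neutron.

neutron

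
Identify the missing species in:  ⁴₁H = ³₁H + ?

Conserve mass number: 4 = 3 + A, so A = 1.
Conserve atomic number: 1 = 1 + Z, so Z = 0.
A = 1 and Z = 0 is ¹₀n — a neutron.

neutron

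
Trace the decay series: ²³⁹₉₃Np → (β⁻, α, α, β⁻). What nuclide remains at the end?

Pa-231

Start: (A, Z) = (239, 93).
After β⁻: (239, 94).
After α: (235, 92).
After α: (231, 90).
After β⁻: (231, 91).
Z = 91 is protactinium.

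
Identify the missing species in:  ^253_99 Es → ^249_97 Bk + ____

Conserve mass number: 253 = 249 + A, so A = 4.
Conserve atomic number: 99 = 97 + Z, so Z = 2.
A = 4 and Z = 2 is ^4_2 He — an alpha particle.

alpha particle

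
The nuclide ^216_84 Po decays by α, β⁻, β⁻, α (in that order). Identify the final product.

Start: (A, Z) = (216, 84).
After α: (212, 82).
After β⁻: (212, 83).
After β⁻: (212, 84).
After α: (208, 82).
Z = 82 is lead.

Pb-208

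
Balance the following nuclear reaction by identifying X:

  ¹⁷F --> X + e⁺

O-17

Conserve mass number: 17 = A + 0, so A = 17.
Conserve atomic number: 9 = Z + 1, so Z = 8.
Z = 8 is oxygen, so the species is ¹⁷O.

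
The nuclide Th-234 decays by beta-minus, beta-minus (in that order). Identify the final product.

U-234

Start: (A, Z) = (234, 90).
After β⁻: (234, 91).
After β⁻: (234, 92).
Z = 92 is uranium.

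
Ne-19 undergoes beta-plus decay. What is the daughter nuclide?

F-19

Beta-plus decay: mass number changes by +0, atomic number by -1.
A: 19 = 19; Z: 10 − 1 = 9.
Z = 9 is fluorine, so the daughter is F-19.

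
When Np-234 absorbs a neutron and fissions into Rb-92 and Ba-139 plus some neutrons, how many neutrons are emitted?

4

Conserve mass number: 235 = 92 + 139 + k, so k = 235 − 231 = 4.
Check atomic number: 93 = 37 + 56 + 0 = 93. ✓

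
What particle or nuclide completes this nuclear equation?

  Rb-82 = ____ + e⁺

Kr-82

Conserve mass number: 82 = A + 0, so A = 82.
Conserve atomic number: 37 = Z + 1, so Z = 36.
Z = 36 is krypton, so the species is Kr-82.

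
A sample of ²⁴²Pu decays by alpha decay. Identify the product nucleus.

U-238

Alpha decay: mass number changes by -4, atomic number by -2.
A: 242 − 4 = 238; Z: 94 − 2 = 92.
Z = 92 is uranium, so the daughter is ²³⁸U.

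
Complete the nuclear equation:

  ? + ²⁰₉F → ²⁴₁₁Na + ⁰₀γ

alpha particle

Conserve mass number: A + 20 = 24 + 0, so A = 4.
Conserve atomic number: Z + 9 = 11 + 0, so Z = 2.
A = 4 and Z = 2 is ⁴₂He — an alpha particle.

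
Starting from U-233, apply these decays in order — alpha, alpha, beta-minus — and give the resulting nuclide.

Ac-225

Start: (A, Z) = (233, 92).
After α: (229, 90).
After α: (225, 88).
After β⁻: (225, 89).
Z = 89 is actinium.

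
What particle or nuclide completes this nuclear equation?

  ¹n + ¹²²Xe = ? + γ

Xe-123

Conserve mass number: 1 + 122 = A + 0, so A = 123.
Conserve atomic number: 0 + 54 = Z + 0, so Z = 54.
Z = 54 is xenon, so the species is ¹²³Xe.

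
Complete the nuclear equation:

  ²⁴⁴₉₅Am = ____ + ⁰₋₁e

Conserve mass number: 244 = A + 0, so A = 244.
Conserve atomic number: 95 = Z − 1, so Z = 96.
Z = 96 is curium, so the species is ²⁴⁴₉₆Cm.

Cm-244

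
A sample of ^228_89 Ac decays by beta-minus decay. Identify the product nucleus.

Beta-minus decay: mass number changes by +0, atomic number by +1.
A: 228 = 228; Z: 89 + 1 = 90.
Z = 90 is thorium, so the daughter is ^228_90 Th.

Th-228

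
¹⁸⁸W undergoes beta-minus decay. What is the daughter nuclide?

Beta-minus decay: mass number changes by +0, atomic number by +1.
A: 188 = 188; Z: 74 + 1 = 75.
Z = 75 is rhenium, so the daughter is ¹⁸⁸Re.

Re-188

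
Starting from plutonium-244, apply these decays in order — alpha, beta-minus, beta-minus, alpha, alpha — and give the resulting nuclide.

Start: (A, Z) = (244, 94).
After α: (240, 92).
After β⁻: (240, 93).
After β⁻: (240, 94).
After α: (236, 92).
After α: (232, 90).
Z = 90 is thorium.

Th-232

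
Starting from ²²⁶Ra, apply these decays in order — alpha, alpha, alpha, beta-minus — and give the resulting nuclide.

Start: (A, Z) = (226, 88).
After α: (222, 86).
After α: (218, 84).
After α: (214, 82).
After β⁻: (214, 83).
Z = 83 is bismuth.

Bi-214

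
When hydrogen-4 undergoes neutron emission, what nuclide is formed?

Neutron emission: mass number changes by -1, atomic number by +0.
A: 4 − 1 = 3; Z: 1 = 1.
Z = 1 is hydrogen, so the daughter is hydrogen-3.

H-3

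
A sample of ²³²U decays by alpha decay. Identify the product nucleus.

Alpha decay: mass number changes by -4, atomic number by -2.
A: 232 − 4 = 228; Z: 92 − 2 = 90.
Z = 90 is thorium, so the daughter is ²²⁸Th.

Th-228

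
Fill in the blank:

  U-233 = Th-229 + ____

alpha particle

Conserve mass number: 233 = 229 + A, so A = 4.
Conserve atomic number: 92 = 90 + Z, so Z = 2.
A = 4 and Z = 2 is He-4 — an alpha particle.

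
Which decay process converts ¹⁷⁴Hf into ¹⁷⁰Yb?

ΔA = 170 − 174 = -4; ΔZ = 70 − 72 = -2.
A drops by 4 and Z drops by 2 — the signature of alpha emission.

alpha decay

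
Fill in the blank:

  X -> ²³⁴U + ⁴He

Conserve mass number: A = 234 + 4, so A = 238.
Conserve atomic number: Z = 92 + 2, so Z = 94.
Z = 94 is plutonium, so the species is ²³⁸Pu.

Pu-238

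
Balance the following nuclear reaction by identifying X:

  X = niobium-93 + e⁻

Zr-93

Conserve mass number: A = 93 + 0, so A = 93.
Conserve atomic number: Z = 41 − 1, so Z = 40.
Z = 40 is zirconium, so the species is zirconium-93.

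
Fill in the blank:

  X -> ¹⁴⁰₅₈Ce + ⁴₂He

Nd-144

Conserve mass number: A = 140 + 4, so A = 144.
Conserve atomic number: Z = 58 + 2, so Z = 60.
Z = 60 is neodymium, so the species is ¹⁴⁴₆₀Nd.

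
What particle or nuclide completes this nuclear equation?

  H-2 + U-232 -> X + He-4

Pa-230

Conserve mass number: 2 + 232 = A + 4, so A = 230.
Conserve atomic number: 1 + 92 = Z + 2, so Z = 91.
Z = 91 is protactinium, so the species is Pa-230.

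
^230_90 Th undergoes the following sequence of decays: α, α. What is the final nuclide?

Start: (A, Z) = (230, 90).
After α: (226, 88).
After α: (222, 86).
Z = 86 is radon.

Rn-222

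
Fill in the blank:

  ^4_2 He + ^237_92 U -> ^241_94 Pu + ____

gamma ray

Conserve mass number: 4 + 237 = 241 + A, so A = 0.
Conserve atomic number: 2 + 92 = 94 + Z, so Z = 0.
A = 0 and Z = 0 is ^0_0 γ — a gamma ray.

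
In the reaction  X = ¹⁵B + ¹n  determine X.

Conserve mass number: A = 15 + 1, so A = 16.
Conserve atomic number: Z = 5 + 0, so Z = 5.
Z = 5 is boron, so the species is ¹⁶B.

B-16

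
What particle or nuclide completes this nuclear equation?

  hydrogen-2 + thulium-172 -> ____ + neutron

Conserve mass number: 2 + 172 = A + 1, so A = 173.
Conserve atomic number: 1 + 69 = Z + 0, so Z = 70.
Z = 70 is ytterbium, so the species is ytterbium-173.

Yb-173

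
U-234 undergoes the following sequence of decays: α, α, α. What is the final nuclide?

Rn-222

Start: (A, Z) = (234, 92).
After α: (230, 90).
After α: (226, 88).
After α: (222, 86).
Z = 86 is radon.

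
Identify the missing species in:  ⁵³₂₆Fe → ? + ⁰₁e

Mn-53

Conserve mass number: 53 = A + 0, so A = 53.
Conserve atomic number: 26 = Z + 1, so Z = 25.
Z = 25 is manganese, so the species is ⁵³₂₅Mn.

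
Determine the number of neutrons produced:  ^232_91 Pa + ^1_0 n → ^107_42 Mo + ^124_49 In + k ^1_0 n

Conserve mass number: 233 = 107 + 124 + k, so k = 233 − 231 = 2.
Check atomic number: 91 = 42 + 49 + 0 = 91. ✓

2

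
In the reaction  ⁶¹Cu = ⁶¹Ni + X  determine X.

positron

Conserve mass number: 61 = 61 + A, so A = 0.
Conserve atomic number: 29 = 28 + Z, so Z = 1.
A = 0 and Z = 1 is e⁺ — a positron.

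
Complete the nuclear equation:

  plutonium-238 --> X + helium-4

Conserve mass number: 238 = A + 4, so A = 234.
Conserve atomic number: 94 = Z + 2, so Z = 92.
Z = 92 is uranium, so the species is uranium-234.

U-234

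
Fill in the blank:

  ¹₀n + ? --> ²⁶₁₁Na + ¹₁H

Conserve mass number: 1 + A = 26 + 1, so A = 26.
Conserve atomic number: 0 + Z = 11 + 1, so Z = 12.
Z = 12 is magnesium, so the species is ²⁶₁₂Mg.

Mg-26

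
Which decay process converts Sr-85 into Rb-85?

ΔA = 85 − 85 = 0; ΔZ = 37 − 38 = -1.
A is unchanged and Z drops by 1 — a proton has become a neutron (β⁺ emission or electron capture).

beta-plus decay or electron capture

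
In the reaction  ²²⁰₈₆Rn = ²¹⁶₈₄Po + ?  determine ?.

Conserve mass number: 220 = 216 + A, so A = 4.
Conserve atomic number: 86 = 84 + Z, so Z = 2.
A = 4 and Z = 2 is ⁴₂He — an alpha particle.

alpha particle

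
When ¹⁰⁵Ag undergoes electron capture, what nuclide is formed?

Electron capture: mass number changes by +0, atomic number by -1.
A: 105 = 105; Z: 47 − 1 = 46.
Z = 46 is palladium, so the daughter is ¹⁰⁵Pd.

Pd-105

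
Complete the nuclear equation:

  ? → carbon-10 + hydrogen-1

Conserve mass number: A = 10 + 1, so A = 11.
Conserve atomic number: Z = 6 + 1, so Z = 7.
Z = 7 is nitrogen, so the species is nitrogen-11.

N-11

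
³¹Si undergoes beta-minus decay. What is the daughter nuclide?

P-31

Beta-minus decay: mass number changes by +0, atomic number by +1.
A: 31 = 31; Z: 14 + 1 = 15.
Z = 15 is phosphorus, so the daughter is ³¹P.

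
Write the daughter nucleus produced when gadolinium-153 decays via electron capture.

Eu-153

Electron capture: mass number changes by +0, atomic number by -1.
A: 153 = 153; Z: 64 − 1 = 63.
Z = 63 is europium, so the daughter is europium-153.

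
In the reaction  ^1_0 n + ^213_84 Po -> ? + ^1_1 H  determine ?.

Conserve mass number: 1 + 213 = A + 1, so A = 213.
Conserve atomic number: 0 + 84 = Z + 1, so Z = 83.
Z = 83 is bismuth, so the species is ^213_83 Bi.

Bi-213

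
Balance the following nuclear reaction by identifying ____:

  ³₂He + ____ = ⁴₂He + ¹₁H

Conserve mass number: 3 + A = 4 + 1, so A = 2.
Conserve atomic number: 2 + Z = 2 + 1, so Z = 1.
A = 2 and Z = 1 is ²₁H — a deuteron.

deuteron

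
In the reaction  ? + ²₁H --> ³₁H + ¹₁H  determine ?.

Conserve mass number: A + 2 = 3 + 1, so A = 2.
Conserve atomic number: Z + 1 = 1 + 1, so Z = 1.
A = 2 and Z = 1 is ²₁H — a deuteron.

deuteron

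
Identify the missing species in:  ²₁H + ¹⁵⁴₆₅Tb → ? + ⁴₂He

Conserve mass number: 2 + 154 = A + 4, so A = 152.
Conserve atomic number: 1 + 65 = Z + 2, so Z = 64.
Z = 64 is gadolinium, so the species is ¹⁵²₆₄Gd.

Gd-152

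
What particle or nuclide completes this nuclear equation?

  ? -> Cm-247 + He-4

Conserve mass number: A = 247 + 4, so A = 251.
Conserve atomic number: Z = 96 + 2, so Z = 98.
Z = 98 is californium, so the species is Cf-251.

Cf-251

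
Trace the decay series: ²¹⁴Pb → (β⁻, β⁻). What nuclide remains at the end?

Start: (A, Z) = (214, 82).
After β⁻: (214, 83).
After β⁻: (214, 84).
Z = 84 is polonium.

Po-214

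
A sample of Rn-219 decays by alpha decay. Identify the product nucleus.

Alpha decay: mass number changes by -4, atomic number by -2.
A: 219 − 4 = 215; Z: 86 − 2 = 84.
Z = 84 is polonium, so the daughter is Po-215.

Po-215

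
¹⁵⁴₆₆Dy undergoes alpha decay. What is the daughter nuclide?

Alpha decay: mass number changes by -4, atomic number by -2.
A: 154 − 4 = 150; Z: 66 − 2 = 64.
Z = 64 is gadolinium, so the daughter is ¹⁵⁰₆₄Gd.

Gd-150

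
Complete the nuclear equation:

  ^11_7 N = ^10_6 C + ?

proton

Conserve mass number: 11 = 10 + A, so A = 1.
Conserve atomic number: 7 = 6 + Z, so Z = 1.
A = 1 and Z = 1 is ^1_1 H — a proton.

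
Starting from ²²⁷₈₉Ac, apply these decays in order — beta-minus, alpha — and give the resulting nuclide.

Ra-223

Start: (A, Z) = (227, 89).
After β⁻: (227, 90).
After α: (223, 88).
Z = 88 is radium.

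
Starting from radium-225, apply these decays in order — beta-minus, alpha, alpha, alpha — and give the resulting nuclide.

Start: (A, Z) = (225, 88).
After β⁻: (225, 89).
After α: (221, 87).
After α: (217, 85).
After α: (213, 83).
Z = 83 is bismuth.

Bi-213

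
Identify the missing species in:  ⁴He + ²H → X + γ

Li-6

Conserve mass number: 4 + 2 = A + 0, so A = 6.
Conserve atomic number: 2 + 1 = Z + 0, so Z = 3.
Z = 3 is lithium, so the species is ⁶Li.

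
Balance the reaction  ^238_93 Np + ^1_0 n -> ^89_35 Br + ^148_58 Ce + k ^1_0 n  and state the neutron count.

2

Conserve mass number: 239 = 89 + 148 + k, so k = 239 − 237 = 2.
Check atomic number: 93 = 35 + 58 + 0 = 93. ✓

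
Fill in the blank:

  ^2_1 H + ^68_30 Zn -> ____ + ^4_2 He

Conserve mass number: 2 + 68 = A + 4, so A = 66.
Conserve atomic number: 1 + 30 = Z + 2, so Z = 29.
Z = 29 is copper, so the species is ^66_29 Cu.

Cu-66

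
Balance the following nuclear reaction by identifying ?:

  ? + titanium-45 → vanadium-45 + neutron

proton

Conserve mass number: A + 45 = 45 + 1, so A = 1.
Conserve atomic number: Z + 22 = 23 + 0, so Z = 1.
A = 1 and Z = 1 is hydrogen-1 — a proton.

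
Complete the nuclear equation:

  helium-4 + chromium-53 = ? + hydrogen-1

Conserve mass number: 4 + 53 = A + 1, so A = 56.
Conserve atomic number: 2 + 24 = Z + 1, so Z = 25.
Z = 25 is manganese, so the species is manganese-56.

Mn-56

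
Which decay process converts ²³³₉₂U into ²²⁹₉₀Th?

alpha decay

ΔA = 229 − 233 = -4; ΔZ = 90 − 92 = -2.
A drops by 4 and Z drops by 2 — the signature of alpha emission.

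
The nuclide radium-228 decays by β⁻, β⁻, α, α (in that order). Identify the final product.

Rn-220

Start: (A, Z) = (228, 88).
After β⁻: (228, 89).
After β⁻: (228, 90).
After α: (224, 88).
After α: (220, 86).
Z = 86 is radon.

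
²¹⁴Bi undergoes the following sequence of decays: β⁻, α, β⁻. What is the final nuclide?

Start: (A, Z) = (214, 83).
After β⁻: (214, 84).
After α: (210, 82).
After β⁻: (210, 83).
Z = 83 is bismuth.

Bi-210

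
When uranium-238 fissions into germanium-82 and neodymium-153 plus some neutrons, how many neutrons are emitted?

Conserve mass number: 238 = 82 + 153 + k, so k = 238 − 235 = 3.
Check atomic number: 92 = 32 + 60 + 0 = 92. ✓

3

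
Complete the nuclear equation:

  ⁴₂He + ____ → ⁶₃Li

deuteron

Conserve mass number: 4 + A = 6, so A = 2.
Conserve atomic number: 2 + Z = 3, so Z = 1.
A = 2 and Z = 1 is ²₁H — a deuteron.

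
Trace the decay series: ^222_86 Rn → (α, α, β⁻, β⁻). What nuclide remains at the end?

Start: (A, Z) = (222, 86).
After α: (218, 84).
After α: (214, 82).
After β⁻: (214, 83).
After β⁻: (214, 84).
Z = 84 is polonium.

Po-214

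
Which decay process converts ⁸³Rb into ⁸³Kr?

ΔA = 83 − 83 = 0; ΔZ = 36 − 37 = -1.
A is unchanged and Z drops by 1 — a proton has become a neutron (β⁺ emission or electron capture).

beta-plus decay or electron capture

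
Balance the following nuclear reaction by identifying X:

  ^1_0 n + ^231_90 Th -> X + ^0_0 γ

Th-232

Conserve mass number: 1 + 231 = A + 0, so A = 232.
Conserve atomic number: 0 + 90 = Z + 0, so Z = 90.
Z = 90 is thorium, so the species is ^232_90 Th.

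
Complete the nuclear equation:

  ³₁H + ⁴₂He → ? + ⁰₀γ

Conserve mass number: 3 + 4 = A + 0, so A = 7.
Conserve atomic number: 1 + 2 = Z + 0, so Z = 3.
Z = 3 is lithium, so the species is ⁷₃Li.

Li-7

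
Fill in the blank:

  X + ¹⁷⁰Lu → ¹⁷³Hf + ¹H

alpha particle

Conserve mass number: A + 170 = 173 + 1, so A = 4.
Conserve atomic number: Z + 71 = 72 + 1, so Z = 2.
A = 4 and Z = 2 is ⁴He — an alpha particle.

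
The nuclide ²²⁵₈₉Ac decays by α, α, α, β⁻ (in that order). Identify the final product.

Start: (A, Z) = (225, 89).
After α: (221, 87).
After α: (217, 85).
After α: (213, 83).
After β⁻: (213, 84).
Z = 84 is polonium.

Po-213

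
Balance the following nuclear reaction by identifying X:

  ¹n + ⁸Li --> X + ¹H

He-8

Conserve mass number: 1 + 8 = A + 1, so A = 8.
Conserve atomic number: 0 + 3 = Z + 1, so Z = 2.
Z = 2 is helium, so the species is ⁸He.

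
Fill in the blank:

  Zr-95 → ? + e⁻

Nb-95

Conserve mass number: 95 = A + 0, so A = 95.
Conserve atomic number: 40 = Z − 1, so Z = 41.
Z = 41 is niobium, so the species is Nb-95.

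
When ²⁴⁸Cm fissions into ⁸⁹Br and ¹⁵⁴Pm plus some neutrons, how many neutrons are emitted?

Conserve mass number: 248 = 89 + 154 + k, so k = 248 − 243 = 5.
Check atomic number: 96 = 35 + 61 + 0 = 96. ✓

5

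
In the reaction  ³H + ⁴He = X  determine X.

Conserve mass number: 3 + 4 = A, so A = 7.
Conserve atomic number: 1 + 2 = Z, so Z = 3.
Z = 3 is lithium, so the species is ⁷Li.

Li-7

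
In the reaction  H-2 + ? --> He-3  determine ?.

Conserve mass number: 2 + A = 3, so A = 1.
Conserve atomic number: 1 + Z = 2, so Z = 1.
A = 1 and Z = 1 is H-1 — a proton.

proton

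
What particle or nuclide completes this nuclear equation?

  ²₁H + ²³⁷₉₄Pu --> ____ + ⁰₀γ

Am-239

Conserve mass number: 2 + 237 = A + 0, so A = 239.
Conserve atomic number: 1 + 94 = Z + 0, so Z = 95.
Z = 95 is americium, so the species is ²³⁹₉₅Am.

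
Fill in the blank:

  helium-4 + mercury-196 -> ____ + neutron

Conserve mass number: 4 + 196 = A + 1, so A = 199.
Conserve atomic number: 2 + 80 = Z + 0, so Z = 82.
Z = 82 is lead, so the species is lead-199.

Pb-199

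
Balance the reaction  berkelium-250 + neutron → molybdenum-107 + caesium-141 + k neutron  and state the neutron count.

3

Conserve mass number: 251 = 107 + 141 + k, so k = 251 − 248 = 3.
Check atomic number: 97 = 42 + 55 + 0 = 97. ✓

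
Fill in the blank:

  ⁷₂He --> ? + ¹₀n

He-6

Conserve mass number: 7 = A + 1, so A = 6.
Conserve atomic number: 2 = Z + 0, so Z = 2.
Z = 2 is helium, so the species is ⁶₂He.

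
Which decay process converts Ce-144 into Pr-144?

beta-minus decay

ΔA = 144 − 144 = 0; ΔZ = 59 − 58 = +1.
A is unchanged and Z rises by 1 — a neutron has become a proton (β⁻ decay).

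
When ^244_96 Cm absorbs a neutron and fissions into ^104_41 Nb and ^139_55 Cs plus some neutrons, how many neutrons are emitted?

2

Conserve mass number: 245 = 104 + 139 + k, so k = 245 − 243 = 2.
Check atomic number: 96 = 41 + 55 + 0 = 96. ✓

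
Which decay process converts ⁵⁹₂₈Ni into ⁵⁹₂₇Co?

ΔA = 59 − 59 = 0; ΔZ = 27 − 28 = -1.
A is unchanged and Z drops by 1 — a proton has become a neutron (β⁺ emission or electron capture).

beta-plus decay or electron capture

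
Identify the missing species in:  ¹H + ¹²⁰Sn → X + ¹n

Conserve mass number: 1 + 120 = A + 1, so A = 120.
Conserve atomic number: 1 + 50 = Z + 0, so Z = 51.
Z = 51 is antimony, so the species is ¹²⁰Sb.

Sb-120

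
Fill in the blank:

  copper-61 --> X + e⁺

Conserve mass number: 61 = A + 0, so A = 61.
Conserve atomic number: 29 = Z + 1, so Z = 28.
Z = 28 is nickel, so the species is nickel-61.

Ni-61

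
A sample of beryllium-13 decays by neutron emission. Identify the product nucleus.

Neutron emission: mass number changes by -1, atomic number by +0.
A: 13 − 1 = 12; Z: 4 = 4.
Z = 4 is beryllium, so the daughter is beryllium-12.

Be-12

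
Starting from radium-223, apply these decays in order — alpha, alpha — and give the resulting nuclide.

Po-215

Start: (A, Z) = (223, 88).
After α: (219, 86).
After α: (215, 84).
Z = 84 is polonium.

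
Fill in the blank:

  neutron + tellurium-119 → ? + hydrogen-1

Sb-119

Conserve mass number: 1 + 119 = A + 1, so A = 119.
Conserve atomic number: 0 + 52 = Z + 1, so Z = 51.
Z = 51 is antimony, so the species is antimony-119.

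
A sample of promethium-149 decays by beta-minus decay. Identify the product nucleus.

Beta-minus decay: mass number changes by +0, atomic number by +1.
A: 149 = 149; Z: 61 + 1 = 62.
Z = 62 is samarium, so the daughter is samarium-149.

Sm-149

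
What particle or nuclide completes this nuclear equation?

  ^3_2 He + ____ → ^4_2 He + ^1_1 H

Conserve mass number: 3 + A = 4 + 1, so A = 2.
Conserve atomic number: 2 + Z = 2 + 1, so Z = 1.
A = 2 and Z = 1 is ^2_1 H — a deuteron.

deuteron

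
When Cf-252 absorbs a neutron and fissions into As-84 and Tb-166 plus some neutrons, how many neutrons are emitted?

3

Conserve mass number: 253 = 84 + 166 + k, so k = 253 − 250 = 3.
Check atomic number: 98 = 33 + 65 + 0 = 98. ✓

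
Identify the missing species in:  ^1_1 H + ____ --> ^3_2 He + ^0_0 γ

Conserve mass number: 1 + A = 3 + 0, so A = 2.
Conserve atomic number: 1 + Z = 2 + 0, so Z = 1.
A = 2 and Z = 1 is ^2_1 H — a deuteron.

deuteron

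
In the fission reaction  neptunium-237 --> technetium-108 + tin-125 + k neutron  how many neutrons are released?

4

Conserve mass number: 237 = 108 + 125 + k, so k = 237 − 233 = 4.
Check atomic number: 93 = 43 + 50 + 0 = 93. ✓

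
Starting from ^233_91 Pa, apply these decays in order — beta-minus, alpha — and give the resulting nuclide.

Start: (A, Z) = (233, 91).
After β⁻: (233, 92).
After α: (229, 90).
Z = 90 is thorium.

Th-229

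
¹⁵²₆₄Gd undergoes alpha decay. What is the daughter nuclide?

Alpha decay: mass number changes by -4, atomic number by -2.
A: 152 − 4 = 148; Z: 64 − 2 = 62.
Z = 62 is samarium, so the daughter is ¹⁴⁸₆₂Sm.

Sm-148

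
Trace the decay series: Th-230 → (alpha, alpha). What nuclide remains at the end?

Rn-222

Start: (A, Z) = (230, 90).
After α: (226, 88).
After α: (222, 86).
Z = 86 is radon.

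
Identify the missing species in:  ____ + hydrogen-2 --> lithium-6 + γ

alpha particle

Conserve mass number: A + 2 = 6 + 0, so A = 4.
Conserve atomic number: Z + 1 = 3 + 0, so Z = 2.
A = 4 and Z = 2 is helium-4 — an alpha particle.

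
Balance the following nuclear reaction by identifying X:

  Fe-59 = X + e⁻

Co-59

Conserve mass number: 59 = A + 0, so A = 59.
Conserve atomic number: 26 = Z − 1, so Z = 27.
Z = 27 is cobalt, so the species is Co-59.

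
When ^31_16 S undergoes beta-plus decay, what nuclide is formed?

Beta-plus decay: mass number changes by +0, atomic number by -1.
A: 31 = 31; Z: 16 − 1 = 15.
Z = 15 is phosphorus, so the daughter is ^31_15 P.

P-31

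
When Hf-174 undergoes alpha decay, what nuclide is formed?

Alpha decay: mass number changes by -4, atomic number by -2.
A: 174 − 4 = 170; Z: 72 − 2 = 70.
Z = 70 is ytterbium, so the daughter is Yb-170.

Yb-170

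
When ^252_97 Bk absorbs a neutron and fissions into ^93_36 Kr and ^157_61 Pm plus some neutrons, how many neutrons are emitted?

3

Conserve mass number: 253 = 93 + 157 + k, so k = 253 − 250 = 3.
Check atomic number: 97 = 36 + 61 + 0 = 97. ✓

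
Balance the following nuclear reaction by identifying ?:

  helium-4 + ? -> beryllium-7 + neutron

alpha particle

Conserve mass number: 4 + A = 7 + 1, so A = 4.
Conserve atomic number: 2 + Z = 4 + 0, so Z = 2.
A = 4 and Z = 2 is helium-4 — an alpha particle.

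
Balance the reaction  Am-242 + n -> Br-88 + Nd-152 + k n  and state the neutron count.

Conserve mass number: 243 = 88 + 152 + k, so k = 243 − 240 = 3.
Check atomic number: 95 = 35 + 60 + 0 = 95. ✓

3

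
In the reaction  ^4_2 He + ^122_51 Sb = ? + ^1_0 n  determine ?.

I-125

Conserve mass number: 4 + 122 = A + 1, so A = 125.
Conserve atomic number: 2 + 51 = Z + 0, so Z = 53.
Z = 53 is iodine, so the species is ^125_53 I.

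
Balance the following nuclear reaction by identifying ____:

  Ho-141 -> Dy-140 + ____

proton

Conserve mass number: 141 = 140 + A, so A = 1.
Conserve atomic number: 67 = 66 + Z, so Z = 1.
A = 1 and Z = 1 is H-1 — a proton.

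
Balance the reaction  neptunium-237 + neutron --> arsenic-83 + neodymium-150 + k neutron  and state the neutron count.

5

Conserve mass number: 238 = 83 + 150 + k, so k = 238 − 233 = 5.
Check atomic number: 93 = 33 + 60 + 0 = 93. ✓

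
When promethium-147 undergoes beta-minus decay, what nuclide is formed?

Beta-minus decay: mass number changes by +0, atomic number by +1.
A: 147 = 147; Z: 61 + 1 = 62.
Z = 62 is samarium, so the daughter is samarium-147.

Sm-147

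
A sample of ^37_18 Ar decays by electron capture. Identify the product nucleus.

Electron capture: mass number changes by +0, atomic number by -1.
A: 37 = 37; Z: 18 − 1 = 17.
Z = 17 is chlorine, so the daughter is ^37_17 Cl.

Cl-37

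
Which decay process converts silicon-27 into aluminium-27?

ΔA = 27 − 27 = 0; ΔZ = 13 − 14 = -1.
A is unchanged and Z drops by 1 — a proton has become a neutron (β⁺ emission or electron capture).

beta-plus decay or electron capture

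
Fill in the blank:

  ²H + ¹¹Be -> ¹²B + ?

Conserve mass number: 2 + 11 = 12 + A, so A = 1.
Conserve atomic number: 1 + 4 = 5 + Z, so Z = 0.
A = 1 and Z = 0 is ¹n — a neutron.

neutron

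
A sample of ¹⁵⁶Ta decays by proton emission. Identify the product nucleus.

Hf-155

Proton emission: mass number changes by -1, atomic number by -1.
A: 156 − 1 = 155; Z: 73 − 1 = 72.
Z = 72 is hafnium, so the daughter is ¹⁵⁵Hf.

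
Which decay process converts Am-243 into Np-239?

ΔA = 239 − 243 = -4; ΔZ = 93 − 95 = -2.
A drops by 4 and Z drops by 2 — the signature of alpha emission.

alpha decay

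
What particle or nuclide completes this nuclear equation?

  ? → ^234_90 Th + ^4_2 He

Conserve mass number: A = 234 + 4, so A = 238.
Conserve atomic number: Z = 90 + 2, so Z = 92.
Z = 92 is uranium, so the species is ^238_92 U.

U-238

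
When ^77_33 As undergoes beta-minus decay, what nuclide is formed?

Beta-minus decay: mass number changes by +0, atomic number by +1.
A: 77 = 77; Z: 33 + 1 = 34.
Z = 34 is selenium, so the daughter is ^77_34 Se.

Se-77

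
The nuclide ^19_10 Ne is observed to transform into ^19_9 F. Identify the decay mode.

ΔA = 19 − 19 = 0; ΔZ = 9 − 10 = -1.
A is unchanged and Z drops by 1 — a proton has become a neutron (β⁺ emission or electron capture).

beta-plus decay or electron capture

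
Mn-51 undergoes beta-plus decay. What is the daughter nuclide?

Beta-plus decay: mass number changes by +0, atomic number by -1.
A: 51 = 51; Z: 25 − 1 = 24.
Z = 24 is chromium, so the daughter is Cr-51.

Cr-51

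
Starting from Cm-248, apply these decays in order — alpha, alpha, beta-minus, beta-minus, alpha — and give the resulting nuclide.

Start: (A, Z) = (248, 96).
After α: (244, 94).
After α: (240, 92).
After β⁻: (240, 93).
After β⁻: (240, 94).
After α: (236, 92).
Z = 92 is uranium.

U-236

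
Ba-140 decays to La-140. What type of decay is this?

beta-minus decay

ΔA = 140 − 140 = 0; ΔZ = 57 − 56 = +1.
A is unchanged and Z rises by 1 — a neutron has become a proton (β⁻ decay).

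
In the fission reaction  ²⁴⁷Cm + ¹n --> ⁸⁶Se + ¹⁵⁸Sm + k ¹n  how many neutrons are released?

4

Conserve mass number: 248 = 86 + 158 + k, so k = 248 − 244 = 4.
Check atomic number: 96 = 34 + 62 + 0 = 96. ✓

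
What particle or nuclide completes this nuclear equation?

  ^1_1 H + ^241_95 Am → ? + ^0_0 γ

Conserve mass number: 1 + 241 = A + 0, so A = 242.
Conserve atomic number: 1 + 95 = Z + 0, so Z = 96.
Z = 96 is curium, so the species is ^242_96 Cm.

Cm-242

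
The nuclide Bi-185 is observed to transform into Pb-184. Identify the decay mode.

ΔA = 184 − 185 = -1; ΔZ = 82 − 83 = -1.
A drops by 1 and Z drops by 1 — a proton was emitted.

proton emission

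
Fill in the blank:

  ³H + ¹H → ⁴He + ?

Conserve mass number: 3 + 1 = 4 + A, so A = 0.
Conserve atomic number: 1 + 1 = 2 + Z, so Z = 0.
A = 0 and Z = 0 is γ — a gamma ray.

gamma ray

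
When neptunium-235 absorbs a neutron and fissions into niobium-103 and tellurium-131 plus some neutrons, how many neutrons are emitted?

2

Conserve mass number: 236 = 103 + 131 + k, so k = 236 − 234 = 2.
Check atomic number: 93 = 41 + 52 + 0 = 93. ✓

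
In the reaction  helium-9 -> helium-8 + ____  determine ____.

neutron

Conserve mass number: 9 = 8 + A, so A = 1.
Conserve atomic number: 2 = 2 + Z, so Z = 0.
A = 1 and Z = 0 is neutron — a neutron.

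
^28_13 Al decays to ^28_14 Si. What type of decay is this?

ΔA = 28 − 28 = 0; ΔZ = 14 − 13 = +1.
A is unchanged and Z rises by 1 — a neutron has become a proton (β⁻ decay).

beta-minus decay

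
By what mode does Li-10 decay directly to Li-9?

ΔA = 9 − 10 = -1; ΔZ = 3 − 3 = +0.
A drops by 1 with Z unchanged — a neutron was emitted.

neutron emission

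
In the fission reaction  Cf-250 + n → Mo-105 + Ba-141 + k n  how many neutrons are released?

5

Conserve mass number: 251 = 105 + 141 + k, so k = 251 − 246 = 5.
Check atomic number: 98 = 42 + 56 + 0 = 98. ✓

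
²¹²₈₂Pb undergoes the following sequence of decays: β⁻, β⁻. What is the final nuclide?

Start: (A, Z) = (212, 82).
After β⁻: (212, 83).
After β⁻: (212, 84).
Z = 84 is polonium.

Po-212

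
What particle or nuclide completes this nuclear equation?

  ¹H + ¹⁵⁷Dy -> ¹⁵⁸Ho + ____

gamma ray

Conserve mass number: 1 + 157 = 158 + A, so A = 0.
Conserve atomic number: 1 + 66 = 67 + Z, so Z = 0.
A = 0 and Z = 0 is γ — a gamma ray.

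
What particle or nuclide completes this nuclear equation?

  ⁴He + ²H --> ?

Li-6

Conserve mass number: 4 + 2 = A, so A = 6.
Conserve atomic number: 2 + 1 = Z, so Z = 3.
Z = 3 is lithium, so the species is ⁶Li.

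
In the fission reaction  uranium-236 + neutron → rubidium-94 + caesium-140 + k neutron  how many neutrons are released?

Conserve mass number: 237 = 94 + 140 + k, so k = 237 − 234 = 3.
Check atomic number: 92 = 37 + 55 + 0 = 92. ✓

3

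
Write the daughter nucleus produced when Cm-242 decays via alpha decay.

Pu-238

Alpha decay: mass number changes by -4, atomic number by -2.
A: 242 − 4 = 238; Z: 96 − 2 = 94.
Z = 94 is plutonium, so the daughter is Pu-238.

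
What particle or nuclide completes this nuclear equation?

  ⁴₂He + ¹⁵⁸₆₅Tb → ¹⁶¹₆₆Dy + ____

proton

Conserve mass number: 4 + 158 = 161 + A, so A = 1.
Conserve atomic number: 2 + 65 = 66 + Z, so Z = 1.
A = 1 and Z = 1 is ¹₁H — a proton.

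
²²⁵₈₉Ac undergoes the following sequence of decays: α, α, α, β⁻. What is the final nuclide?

Po-213

Start: (A, Z) = (225, 89).
After α: (221, 87).
After α: (217, 85).
After α: (213, 83).
After β⁻: (213, 84).
Z = 84 is polonium.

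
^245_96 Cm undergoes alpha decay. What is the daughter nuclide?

Pu-241

Alpha decay: mass number changes by -4, atomic number by -2.
A: 245 − 4 = 241; Z: 96 − 2 = 94.
Z = 94 is plutonium, so the daughter is ^241_94 Pu.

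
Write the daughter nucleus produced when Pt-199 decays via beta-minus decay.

Beta-minus decay: mass number changes by +0, atomic number by +1.
A: 199 = 199; Z: 78 + 1 = 79.
Z = 79 is gold, so the daughter is Au-199.

Au-199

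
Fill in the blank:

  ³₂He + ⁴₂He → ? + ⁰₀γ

Conserve mass number: 3 + 4 = A + 0, so A = 7.
Conserve atomic number: 2 + 2 = Z + 0, so Z = 4.
Z = 4 is beryllium, so the species is ⁷₄Be.

Be-7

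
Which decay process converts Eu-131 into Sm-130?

proton emission

ΔA = 130 − 131 = -1; ΔZ = 62 − 63 = -1.
A drops by 1 and Z drops by 1 — a proton was emitted.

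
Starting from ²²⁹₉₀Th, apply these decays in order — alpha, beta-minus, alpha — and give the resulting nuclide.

Start: (A, Z) = (229, 90).
After α: (225, 88).
After β⁻: (225, 89).
After α: (221, 87).
Z = 87 is francium.

Fr-221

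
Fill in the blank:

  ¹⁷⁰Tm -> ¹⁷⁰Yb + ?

Conserve mass number: 170 = 170 + A, so A = 0.
Conserve atomic number: 69 = 70 + Z, so Z = -1.
A = 0 and Z = -1 is e⁻ — a beta-minus particle.

beta-minus particle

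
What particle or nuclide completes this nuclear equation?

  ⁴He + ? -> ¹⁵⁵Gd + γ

Sm-151

Conserve mass number: 4 + A = 155 + 0, so A = 151.
Conserve atomic number: 2 + Z = 64 + 0, so Z = 62.
Z = 62 is samarium, so the species is ¹⁵¹Sm.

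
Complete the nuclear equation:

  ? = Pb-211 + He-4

Po-215

Conserve mass number: A = 211 + 4, so A = 215.
Conserve atomic number: Z = 82 + 2, so Z = 84.
Z = 84 is polonium, so the species is Po-215.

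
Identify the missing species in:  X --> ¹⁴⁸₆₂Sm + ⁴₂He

Conserve mass number: A = 148 + 4, so A = 152.
Conserve atomic number: Z = 62 + 2, so Z = 64.
Z = 64 is gadolinium, so the species is ¹⁵²₆₄Gd.

Gd-152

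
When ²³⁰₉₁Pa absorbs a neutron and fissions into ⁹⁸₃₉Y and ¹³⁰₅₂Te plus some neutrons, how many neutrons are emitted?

3

Conserve mass number: 231 = 98 + 130 + k, so k = 231 − 228 = 3.
Check atomic number: 91 = 39 + 52 + 0 = 91. ✓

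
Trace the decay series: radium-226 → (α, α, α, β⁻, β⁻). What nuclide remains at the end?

Start: (A, Z) = (226, 88).
After α: (222, 86).
After α: (218, 84).
After α: (214, 82).
After β⁻: (214, 83).
After β⁻: (214, 84).
Z = 84 is polonium.

Po-214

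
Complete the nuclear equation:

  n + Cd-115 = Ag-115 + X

Conserve mass number: 1 + 115 = 115 + A, so A = 1.
Conserve atomic number: 0 + 48 = 47 + Z, so Z = 1.
A = 1 and Z = 1 is H-1 — a proton.

proton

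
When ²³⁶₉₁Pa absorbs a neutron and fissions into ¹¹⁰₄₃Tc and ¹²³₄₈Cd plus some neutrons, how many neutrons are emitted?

4

Conserve mass number: 237 = 110 + 123 + k, so k = 237 − 233 = 4.
Check atomic number: 91 = 43 + 48 + 0 = 91. ✓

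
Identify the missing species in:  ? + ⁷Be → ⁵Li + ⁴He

Conserve mass number: A + 7 = 5 + 4, so A = 2.
Conserve atomic number: Z + 4 = 3 + 2, so Z = 1.
A = 2 and Z = 1 is ²H — a deuteron.

deuteron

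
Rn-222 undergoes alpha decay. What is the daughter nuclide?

Alpha decay: mass number changes by -4, atomic number by -2.
A: 222 − 4 = 218; Z: 86 − 2 = 84.
Z = 84 is polonium, so the daughter is Po-218.

Po-218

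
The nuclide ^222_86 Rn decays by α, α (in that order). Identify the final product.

Pb-214

Start: (A, Z) = (222, 86).
After α: (218, 84).
After α: (214, 82).
Z = 82 is lead.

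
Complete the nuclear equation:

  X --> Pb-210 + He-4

Conserve mass number: A = 210 + 4, so A = 214.
Conserve atomic number: Z = 82 + 2, so Z = 84.
Z = 84 is polonium, so the species is Po-214.

Po-214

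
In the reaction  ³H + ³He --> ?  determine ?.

Li-6

Conserve mass number: 3 + 3 = A, so A = 6.
Conserve atomic number: 1 + 2 = Z, so Z = 3.
Z = 3 is lithium, so the species is ⁶Li.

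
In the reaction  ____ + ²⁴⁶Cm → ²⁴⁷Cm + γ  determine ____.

neutron

Conserve mass number: A + 246 = 247 + 0, so A = 1.
Conserve atomic number: Z + 96 = 96 + 0, so Z = 0.
A = 1 and Z = 0 is ¹n — a neutron.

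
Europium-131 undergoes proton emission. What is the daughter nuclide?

Proton emission: mass number changes by -1, atomic number by -1.
A: 131 − 1 = 130; Z: 63 − 1 = 62.
Z = 62 is samarium, so the daughter is samarium-130.

Sm-130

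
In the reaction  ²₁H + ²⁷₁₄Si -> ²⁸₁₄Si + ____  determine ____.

proton

Conserve mass number: 2 + 27 = 28 + A, so A = 1.
Conserve atomic number: 1 + 14 = 14 + Z, so Z = 1.
A = 1 and Z = 1 is ¹₁H — a proton.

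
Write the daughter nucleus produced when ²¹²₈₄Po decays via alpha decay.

Pb-208

Alpha decay: mass number changes by -4, atomic number by -2.
A: 212 − 4 = 208; Z: 84 − 2 = 82.
Z = 82 is lead, so the daughter is ²⁰⁸₈₂Pb.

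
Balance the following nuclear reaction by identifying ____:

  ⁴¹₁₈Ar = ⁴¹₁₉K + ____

beta-minus particle

Conserve mass number: 41 = 41 + A, so A = 0.
Conserve atomic number: 18 = 19 + Z, so Z = -1.
A = 0 and Z = -1 is ⁰₋₁e — a beta-minus particle.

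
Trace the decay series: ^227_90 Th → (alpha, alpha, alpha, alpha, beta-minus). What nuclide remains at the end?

Bi-211

Start: (A, Z) = (227, 90).
After α: (223, 88).
After α: (219, 86).
After α: (215, 84).
After α: (211, 82).
After β⁻: (211, 83).
Z = 83 is bismuth.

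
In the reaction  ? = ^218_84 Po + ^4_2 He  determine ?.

Rn-222

Conserve mass number: A = 218 + 4, so A = 222.
Conserve atomic number: Z = 84 + 2, so Z = 86.
Z = 86 is radon, so the species is ^222_86 Rn.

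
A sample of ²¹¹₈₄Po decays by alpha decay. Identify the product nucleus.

Alpha decay: mass number changes by -4, atomic number by -2.
A: 211 − 4 = 207; Z: 84 − 2 = 82.
Z = 82 is lead, so the daughter is ²⁰⁷₈₂Pb.

Pb-207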